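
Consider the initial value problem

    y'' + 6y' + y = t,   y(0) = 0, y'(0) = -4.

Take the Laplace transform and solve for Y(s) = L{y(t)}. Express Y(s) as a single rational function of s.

Y(s) = (-4*s^2 + 1)/(s^4 + 6*s^3 + s^2)

Take the Laplace transform of both sides.
With L{y''} = s^2 Y - s·y(0) - y'(0) and L{y'} = sY - y(0), with y(0) = 0, y'(0) = -4: the LHS transforms to (s^2 + 6*s + 1)Y - (-4).
The right side is L{t} = s^(-2).
So (s^2 + 6*s + 1)Y = s^(-2) + (-4).
Isolate Y and clear denominators.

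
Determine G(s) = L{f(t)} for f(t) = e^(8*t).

G(s) = 1/(s - 8)

L{e^(8t)} = 1/(s - 8).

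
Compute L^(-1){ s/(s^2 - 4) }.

cosh(2*t)

Since L{cosh(2t)} = s/(s^2 - 4), the inverse is cosh(2*t).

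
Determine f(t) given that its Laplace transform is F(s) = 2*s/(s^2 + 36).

f(t) = 2*cos(6*t)

Since L{cos(6t)} = s/(s^2 + 36), the inverse is cos(6*t), scaled by 2.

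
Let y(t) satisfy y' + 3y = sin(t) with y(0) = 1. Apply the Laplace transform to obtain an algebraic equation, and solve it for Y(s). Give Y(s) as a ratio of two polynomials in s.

Y(s) = (s^2 + 2)/(s^3 + 3*s^2 + s + 3)

Take the Laplace transform of both sides.
The derivative rules (L{y'} = sY - y(0) = sY - 1) turn the left side into (s + 3)Y - (1).
The right side is L{sin(t)} = 1/(s^2 + 1).
So (s + 3)Y = 1/(s^2 + 1) + (1).
Divide through and combine into a single rational function.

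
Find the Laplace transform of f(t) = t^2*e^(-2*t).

2/(s + 2)^3

L{t^2} = 2!/s^3 = 2/s^3.
By the first shifting theorem, multiplying by e^(-2t) replaces s with s + 2.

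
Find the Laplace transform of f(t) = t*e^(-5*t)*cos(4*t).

(s + 1)*(s + 9)/(s^2 + 10*s + 41)^2

L{cos(4t)} = s/(s^2 + 16).
Multiplying by e^(-5t) shifts s → s + 5, so L{e^(-5*t)*cos(4*t)} = (s + 5)/((s + 5)^2 + 16).
Then apply L{t·g(t)} = -d/ds[G(s)] with G(s) = (s + 5)/((s + 5)^2 + 16):
differentiating 1 time and applying the sign gives (s + 1)*(s + 9)/(s^2 + 10*s + 41)^2.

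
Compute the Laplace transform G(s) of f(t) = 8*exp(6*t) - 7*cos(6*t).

G(s) = -7*s/(s^2 + 36) + 8/(s - 6)

By linearity of the Laplace transform, transform each term separately.
(8)·[L{e^(6t)} = 1/(s - 6)]; (-7)·[L{cos(6t)} = s/(s^2 + 36)].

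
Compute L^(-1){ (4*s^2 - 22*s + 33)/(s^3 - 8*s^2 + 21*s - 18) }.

Factor the denominator: s^3 - 8*s^2 + 21*s - 18 = (s - 3)^2*(s - 2).
Partial fraction decomposition gives [-1/(s - 3)] + [3/(s - 3)^2] + [5/(s - 2)].
Invert each term: -1/(s - 3) ↔ -e^(3t); 3/(s - 3)^2 ↔ 3t·e^(3t); 5/(s - 2) ↔ 5e^(2t).

3*t*exp(3*t) - exp(3*t) + 5*exp(2*t)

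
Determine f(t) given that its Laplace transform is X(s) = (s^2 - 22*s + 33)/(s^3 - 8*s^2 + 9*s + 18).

Factor the denominator: s^3 - 8*s^2 + 9*s + 18 = (s - 6)*(s - 3)*(s + 1).
Partial fraction decomposition gives [-3/(s - 6)] + [2/(s - 3)] + [2/(s + 1)].
Invert each term: -3/(s - 6) ↔ -3e^(6t); 2/(s - 3) ↔ 2e^(3t); 2/(s + 1) ↔ 2e^(-t).

f(t) = -3*exp(6*t) + 2*exp(3*t) + 2*exp(-t)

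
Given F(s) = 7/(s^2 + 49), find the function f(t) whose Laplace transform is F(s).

f(t) = sin(7*t)

Since L{sin(7t)} = 7/(s^2 + 49), the inverse is sin(7*t).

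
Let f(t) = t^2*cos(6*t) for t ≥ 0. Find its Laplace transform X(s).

L{cos(6t)} = s/(s^2 + 36).
Then apply L{t^2·g(t)} = (-1)^2 d^2/ds^2[G(s)] with G(s) = s/(s^2 + 36):
differentiating 2 times and applying the sign gives 2*s*(s^2 - 108)/(s^2 + 36)^3.

X(s) = 2*s*(s^2 - 108)/(s^2 + 36)^3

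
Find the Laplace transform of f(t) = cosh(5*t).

s/(s^2 - 25)

L{cosh(5t)} = s/(s^2 - 25).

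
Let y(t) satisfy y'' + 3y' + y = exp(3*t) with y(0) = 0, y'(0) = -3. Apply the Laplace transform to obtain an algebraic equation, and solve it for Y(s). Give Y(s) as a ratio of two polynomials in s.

Y(s) = (-3*s + 10)/(s^3 - 8*s - 3)

Transform both sides with L{·}.
Using L{y''} = s^2 Y - s·y(0) - y'(0) and L{y'} = sY - y(0), with y(0) = 0, y'(0) = -3, the left side becomes (s^2 + 3*s + 1)Y - (-3).
The right side is L{exp(3*t)} = 1/(s - 3).
So (s^2 + 3*s + 1)Y = 1/(s - 3) + (-3).
Isolate Y and clear denominators.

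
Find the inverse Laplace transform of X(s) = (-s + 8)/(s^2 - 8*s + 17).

4*exp(4*t)*sin(t) - exp(4*t)*cos(t)

Complete the square in the denominator: s^2 - 8*s + 17 = (s - 4)^2 + 1^2.
Split the numerator to match: -s + 8 = -1·(s - 4) + 4·1.
Invert each term: -1·(s - 4)/((s - 4)^2 + 1) ↔ -e^(4t)cos(t); 4·1/((s - 4)^2 + 1) ↔ 4e^(4t)sin(t).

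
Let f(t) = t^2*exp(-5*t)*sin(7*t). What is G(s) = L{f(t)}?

L{sin(7t)} = 7/(s^2 + 49).
Multiplying by e^(-5t) shifts s → s + 5, so L{exp(-5*t)*sin(7*t)} = 7/((s + 5)^2 + 49).
Then apply L{t^2·g(t)} = (-1)^2 d^2/ds^2[H(s)] with H(s) = 7/((s + 5)^2 + 49):
differentiating 2 times and applying the sign gives 14*(3*s^2 + 30*s + 26)/(s^2 + 10*s + 74)^3.

G(s) = 14*(3*s^2 + 30*s + 26)/(s^2 + 10*s + 74)^3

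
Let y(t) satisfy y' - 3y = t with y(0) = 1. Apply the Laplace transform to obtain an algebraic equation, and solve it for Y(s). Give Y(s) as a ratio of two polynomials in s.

Take the Laplace transform of both sides.
The derivative rules (L{y'} = sY - y(0) = sY - 1) turn the left side into (s - 3)Y - (1).
The right side is L{t} = s^(-2).
So (s - 3)Y = s^(-2) + (1).
Isolate Y and clear denominators.

Y(s) = (s^2 + 1)/(s^3 - 3*s^2)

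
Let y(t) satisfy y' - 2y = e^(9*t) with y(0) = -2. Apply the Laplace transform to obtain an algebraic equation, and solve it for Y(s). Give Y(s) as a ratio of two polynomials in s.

Apply the Laplace transform to the equation.
Using L{y'} = sY - y(0) = sY - (-2), the left side becomes (s - 2)Y - (-2).
The right side is L{e^(9*t)} = 1/(s - 9).
So (s - 2)Y = 1/(s - 9) + (-2).
Isolate Y and clear denominators.

Y(s) = (-2*s + 19)/(s^2 - 11*s + 18)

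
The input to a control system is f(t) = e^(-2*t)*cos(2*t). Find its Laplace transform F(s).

F(s) = (s + 2)/((s + 2)^2 + 4)

L{cos(2t)} = s/(s^2 + 4).
By the first shifting theorem, multiplying by e^(-2t) replaces s with s + 2.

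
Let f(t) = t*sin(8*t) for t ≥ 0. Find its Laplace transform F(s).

L{sin(8t)} = 8/(s^2 + 64).
Then apply L{t·g(t)} = -d/ds[G(s)] with G(s) = 8/(s^2 + 64):
differentiating 1 time and applying the sign gives 16*s/(s^2 + 64)^2.

F(s) = 16*s/(s^2 + 64)^2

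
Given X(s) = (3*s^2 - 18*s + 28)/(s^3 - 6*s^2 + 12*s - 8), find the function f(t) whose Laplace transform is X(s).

f(t) = 2*t^2*exp(2*t) - 6*t*exp(2*t) + 3*exp(2*t)

Factor the denominator: s^3 - 6*s^2 + 12*s - 8 = (s - 2)^3.
Partial fraction decomposition gives [3/(s - 2)] + [-6/(s - 2)^2] + [4/(s - 2)^3].
Invert each term: 3/(s - 2) ↔ 3e^(2t); -6/(s - 2)^2 ↔ -6t·e^(2t); 4/(s - 2)^3 ↔ (2)t^2·e^(2t).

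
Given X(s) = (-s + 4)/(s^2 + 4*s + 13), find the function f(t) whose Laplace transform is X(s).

Complete the square in the denominator: s^2 + 4*s + 13 = (s + 2)^2 + 3^2.
Split the numerator to match: -s + 4 = -1·(s + 2) + 2·3.
Invert each term: -1·(s + 2)/((s + 2)^2 + 9) ↔ -e^(-2t)cos(3t); 2·3/((s + 2)^2 + 9) ↔ 2e^(-2t)sin(3t).

f(t) = 2*exp(-2*t)*sin(3*t) - exp(-2*t)*cos(3*t)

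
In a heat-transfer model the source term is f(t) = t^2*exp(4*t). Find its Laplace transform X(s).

X(s) = 2/(s - 4)^3

L{e^(4t)} = 1/(s - 4).
Then apply L{t^2·g(t)} = (-1)^2 d^2/ds^2[G(s)] with G(s) = 1/(s - 4):
differentiating 2 times and applying the sign gives 2/(s - 4)^3.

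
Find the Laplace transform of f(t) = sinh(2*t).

2/(s^2 - 4)

L{sinh(2t)} = 2/(s^2 - 4).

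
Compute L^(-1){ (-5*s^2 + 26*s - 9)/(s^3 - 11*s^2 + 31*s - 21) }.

-3*exp(7*t) - 3*exp(3*t) + exp(t)

Factor the denominator: s^3 - 11*s^2 + 31*s - 21 = (s - 7)*(s - 3)*(s - 1).
Partial fraction decomposition gives [-3/(s - 7)] + [-3/(s - 3)] + [1/(s - 1)].
Invert each term: -3/(s - 7) ↔ -3e^(7t); -3/(s - 3) ↔ -3e^(3t); 1/(s - 1) ↔ e^(t).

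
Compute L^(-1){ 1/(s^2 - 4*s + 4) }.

Rewrite the denominator: s^2 - 4*s + 4 = (s - 2)^2.
The form in (s - 2) signals a first-shifting-theorem factor e^(2t).
Since L{t} = 1!/s^2 = 1/s^2, the inverse is t*e^(2*t).

t*exp(2*t)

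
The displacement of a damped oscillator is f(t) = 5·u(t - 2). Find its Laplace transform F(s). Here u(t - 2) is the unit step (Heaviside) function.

F(s) = 5*exp(-2*s)/s

By the second shifting theorem, L{u(t - c)·g(t - c)} = e^(-cs)·G(s) with c = 2 and G(s) = L{g(t)}.
L{5} = 5/s.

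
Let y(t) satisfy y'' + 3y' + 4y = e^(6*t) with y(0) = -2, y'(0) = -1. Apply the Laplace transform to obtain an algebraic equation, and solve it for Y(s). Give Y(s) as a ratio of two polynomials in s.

Y(s) = (-2*s^2 + 5*s + 43)/(s^3 - 3*s^2 - 14*s - 24)

Apply the Laplace transform to the equation.
Using L{y''} = s^2 Y - s·y(0) - y'(0) and L{y'} = sY - y(0), with y(0) = -2, y'(0) = -1, the left side becomes (s^2 + 3*s + 4)Y - (-2*s - 7).
The right side is L{e^(6*t)} = 1/(s - 6).
So (s^2 + 3*s + 4)Y = 1/(s - 6) + (-2*s - 7).
Solve for Y(s) and write it as one ratio of polynomials.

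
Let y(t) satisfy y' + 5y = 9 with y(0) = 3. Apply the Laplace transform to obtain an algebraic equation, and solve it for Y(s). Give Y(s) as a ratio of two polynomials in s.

Y(s) = (3*s + 9)/(s^2 + 5*s)

Transform both sides with L{·}.
The derivative rules (L{y'} = sY - y(0) = sY - 3) turn the left side into (s + 5)Y - (3).
The right side is L{9} = 9/s.
So (s + 5)Y = 9/s + (3).
Solve for Y(s) and write it as one ratio of polynomials.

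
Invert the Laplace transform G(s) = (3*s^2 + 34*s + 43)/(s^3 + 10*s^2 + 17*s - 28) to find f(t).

f(t) = 2*exp(t) + 3*exp(-4*t) - 2*exp(-7*t)

Factor the denominator: s^3 + 10*s^2 + 17*s - 28 = (s - 1)*(s + 4)*(s + 7).
Partial fraction decomposition gives [-2/(s + 7)] + [3/(s + 4)] + [2/(s - 1)].
Invert each term: -2/(s + 7) ↔ -2e^(-7t); 3/(s + 4) ↔ 3e^(-4t); 2/(s - 1) ↔ 2e^(t).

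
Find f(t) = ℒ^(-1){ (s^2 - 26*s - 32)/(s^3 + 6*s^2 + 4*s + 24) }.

Factor the denominator: s^3 + 6*s^2 + 4*s + 24 = (s + 6)*(s^2 + 4).
Partial fraction decomposition gives [4/(s + 6)] + [-3*s/(s^2 + 4)] + [-8/(s^2 + 4)].
Invert each term: 4/(s + 6) ↔ 4e^(-6t); -3·s/(s^2 + 4) ↔ -3cos(2t); -4·2/(s^2 + 4) ↔ -4sin(2t).

f(t) = -4*sin(2*t) - 3*cos(2*t) + 4*exp(-6*t)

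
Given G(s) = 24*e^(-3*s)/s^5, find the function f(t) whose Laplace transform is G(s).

f(t) = Heaviside(t - 3)*((t - 3)^4)

The factor e^(-3s) signals a time shift by c = 3 (second shifting theorem).
L{t^4} = 4!/s^5 = 24/s^5, so L^-1{24/s^5} = t^4.
Hence the inverse is u(t - 3) times that function evaluated at t - 3.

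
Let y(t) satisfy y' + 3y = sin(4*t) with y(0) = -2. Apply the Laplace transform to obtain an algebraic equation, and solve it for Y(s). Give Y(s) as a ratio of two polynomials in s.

Laplace-transform each side.
With L{y'} = sY - y(0) = sY - (-2): the LHS transforms to (s + 3)Y - (-2).
The right side is L{sin(4*t)} = 4/(s^2 + 16).
So (s + 3)Y = 4/(s^2 + 16) + (-2).
Divide through and combine into a single rational function.

Y(s) = (-2*s^2 - 28)/(s^3 + 3*s^2 + 16*s + 48)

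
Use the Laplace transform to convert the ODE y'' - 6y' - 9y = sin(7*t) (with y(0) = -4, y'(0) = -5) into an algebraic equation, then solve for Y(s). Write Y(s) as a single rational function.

Y(s) = (-4*s^3 + 19*s^2 - 196*s + 938)/(s^4 - 6*s^3 + 40*s^2 - 294*s - 441)

Laplace-transform each side.
The derivative rules (L{y''} = s^2 Y - s·y(0) - y'(0) and L{y'} = sY - y(0), with y(0) = -4, y'(0) = -5) turn the left side into (s^2 - 6*s - 9)Y - (-4*s + 19).
The right side is L{sin(7*t)} = 7/(s^2 + 49).
So (s^2 - 6*s - 9)Y = 7/(s^2 + 49) + (-4*s + 19).
Solve for Y(s) and write it as one ratio of polynomials.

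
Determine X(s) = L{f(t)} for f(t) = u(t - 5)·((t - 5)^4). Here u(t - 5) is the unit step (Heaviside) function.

X(s) = 24*exp(-5*s)/s^5

By the second shifting theorem, L{u(t - c)·g(t - c)} = e^(-cs)·G(s) with c = 5 and G(s) = L{g(t)}.
L{t^4} = 4!/s^5 = 24/s^5.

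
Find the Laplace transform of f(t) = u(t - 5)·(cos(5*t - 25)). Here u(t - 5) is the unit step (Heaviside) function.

s*exp(-5*s)/(s^2 + 25)

By the second shifting theorem, L{u(t - c)·g(t - c)} = e^(-cs)·G(s) with c = 5 and G(s) = L{g(t)}.
L{cos(5t)} = s/(s^2 + 25).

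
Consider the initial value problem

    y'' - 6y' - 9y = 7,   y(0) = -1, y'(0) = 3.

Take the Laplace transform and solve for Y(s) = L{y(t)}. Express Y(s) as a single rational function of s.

Y(s) = (-s^2 + 9*s + 7)/(s^3 - 6*s^2 - 9*s)

Laplace-transform each side.
With L{y''} = s^2 Y - s·y(0) - y'(0) and L{y'} = sY - y(0), with y(0) = -1, y'(0) = 3: the LHS transforms to (s^2 - 6*s - 9)Y - (-s + 9).
The right side is L{7} = 7/s.
So (s^2 - 6*s - 9)Y = 7/s + (-s + 9).
Isolate Y and clear denominators.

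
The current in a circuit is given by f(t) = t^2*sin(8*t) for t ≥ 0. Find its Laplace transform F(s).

F(s) = 16*(3*s^2 - 64)/(s^2 + 64)^3

L{sin(8t)} = 8/(s^2 + 64).
Then apply L{t^2·g(t)} = (-1)^2 d^2/ds^2[G(s)] with G(s) = 8/(s^2 + 64):
differentiating 2 times and applying the sign gives 16*(3*s^2 - 64)/(s^2 + 64)^3.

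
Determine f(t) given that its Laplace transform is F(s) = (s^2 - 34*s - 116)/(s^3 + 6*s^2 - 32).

f(t) = -6*t*exp(-4*t) - 5*exp(2*t) + 6*exp(-4*t)

Factor the denominator: s^3 + 6*s^2 - 32 = (s - 2)*(s + 4)^2.
Partial fraction decomposition gives [6/(s + 4)] + [-6/(s + 4)^2] + [-5/(s - 2)].
Invert each term: 6/(s + 4) ↔ 6e^(-4t); -6/(s + 4)^2 ↔ -6t·e^(-4t); -5/(s - 2) ↔ -5e^(2t).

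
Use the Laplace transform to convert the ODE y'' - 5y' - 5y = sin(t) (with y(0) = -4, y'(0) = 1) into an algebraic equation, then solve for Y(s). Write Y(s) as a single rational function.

Transform both sides with L{·}.
Using L{y''} = s^2 Y - s·y(0) - y'(0) and L{y'} = sY - y(0), with y(0) = -4, y'(0) = 1, the left side becomes (s^2 - 5*s - 5)Y - (-4*s + 21).
The right side is L{sin(t)} = 1/(s^2 + 1).
So (s^2 - 5*s - 5)Y = 1/(s^2 + 1) + (-4*s + 21).
Divide through and combine into a single rational function.

Y(s) = (-4*s^3 + 21*s^2 - 4*s + 22)/(s^4 - 5*s^3 - 4*s^2 - 5*s - 5)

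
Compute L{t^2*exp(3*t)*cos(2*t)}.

2*(s - 3)*(s^2 - 6*s - 3)/(s^2 - 6*s + 13)^3

L{cos(2t)} = s/(s^2 + 4).
Multiplying by e^(3t) shifts s → s - 3, so L{exp(3*t)*cos(2*t)} = (s - 3)/((s - 3)^2 + 4).
Then apply L{t^2·g(t)} = (-1)^2 d^2/ds^2[G(s)] with G(s) = (s - 3)/((s - 3)^2 + 4):
differentiating 2 times and applying the sign gives 2*(s - 3)*(s^2 - 6*s - 3)/(s^2 - 6*s + 13)^3.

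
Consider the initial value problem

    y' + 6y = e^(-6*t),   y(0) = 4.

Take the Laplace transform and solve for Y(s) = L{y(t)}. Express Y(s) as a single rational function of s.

Y(s) = (4*s + 25)/(s^2 + 12*s + 36)

Laplace-transform each side.
The derivative rules (L{y'} = sY - y(0) = sY - 4) turn the left side into (s + 6)Y - (4).
The right side is L{e^(-6*t)} = 1/(s + 6).
So (s + 6)Y = 1/(s + 6) + (4).
Divide through and combine into a single rational function.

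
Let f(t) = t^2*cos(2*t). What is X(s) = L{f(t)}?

L{cos(2t)} = s/(s^2 + 4).
Then apply L{t^2·g(t)} = (-1)^2 d^2/ds^2[G(s)] with G(s) = s/(s^2 + 4):
differentiating 2 times and applying the sign gives 2*s*(s^2 - 12)/(s^2 + 4)^3.

X(s) = 2*s*(s^2 - 12)/(s^2 + 4)^3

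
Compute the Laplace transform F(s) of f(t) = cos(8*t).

L{cos(8t)} = s/(s^2 + 64).

F(s) = s/(s^2 + 64)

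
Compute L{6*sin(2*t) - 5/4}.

By linearity of the Laplace transform, transform each term separately.
(6)·[L{sin(2t)} = 2/(s^2 + 4)]; L{-5/4} = (-5/4)/s.

12/(s^2 + 4) - 5/(4*s)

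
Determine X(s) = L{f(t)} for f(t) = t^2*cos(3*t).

X(s) = 2*s*(s^2 - 27)/(s^2 + 9)^3

L{cos(3t)} = s/(s^2 + 9).
Then apply L{t^2·g(t)} = (-1)^2 d^2/ds^2[G(s)] with G(s) = s/(s^2 + 9):
differentiating 2 times and applying the sign gives 2*s*(s^2 - 27)/(s^2 + 9)^3.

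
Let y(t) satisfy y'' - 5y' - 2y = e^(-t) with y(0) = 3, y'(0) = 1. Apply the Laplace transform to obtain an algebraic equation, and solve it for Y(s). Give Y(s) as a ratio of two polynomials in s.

Apply the Laplace transform to the equation.
The derivative rules (L{y''} = s^2 Y - s·y(0) - y'(0) and L{y'} = sY - y(0), with y(0) = 3, y'(0) = 1) turn the left side into (s^2 - 5*s - 2)Y - (3*s - 14).
The right side is L{e^(-t)} = 1/(s + 1).
So (s^2 - 5*s - 2)Y = 1/(s + 1) + (3*s - 14).
Divide through and combine into a single rational function.

Y(s) = (3*s^2 - 11*s - 13)/(s^3 - 4*s^2 - 7*s - 2)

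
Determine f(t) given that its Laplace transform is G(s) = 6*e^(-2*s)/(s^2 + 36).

The factor e^(-2s) signals a time shift by c = 2 (second shifting theorem).
L{sin(6t)} = 6/(s^2 + 36), so L^-1{6/(s^2 + 36)} = sin(6*t).
Hence the inverse is u(t - 2) times that function evaluated at t - 2.

f(t) = Heaviside(t - 2)*(sin(6*t - 12))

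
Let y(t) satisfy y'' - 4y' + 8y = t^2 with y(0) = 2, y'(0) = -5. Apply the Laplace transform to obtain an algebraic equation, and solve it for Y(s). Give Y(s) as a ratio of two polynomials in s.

Laplace-transform each side.
The derivative rules (L{y''} = s^2 Y - s·y(0) - y'(0) and L{y'} = sY - y(0), with y(0) = 2, y'(0) = -5) turn the left side into (s^2 - 4*s + 8)Y - (2*s - 13).
The right side is L{t^2} = 2/s^3.
So (s^2 - 4*s + 8)Y = 2/s^3 + (2*s - 13).
Divide through and combine into a single rational function.

Y(s) = (2*s^4 - 13*s^3 + 2)/(s^5 - 4*s^4 + 8*s^3)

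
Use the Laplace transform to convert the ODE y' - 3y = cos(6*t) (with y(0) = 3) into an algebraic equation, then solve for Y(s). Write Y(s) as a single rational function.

Y(s) = (3*s^2 + s + 108)/(s^3 - 3*s^2 + 36*s - 108)

Take the Laplace transform of both sides.
The derivative rules (L{y'} = sY - y(0) = sY - 3) turn the left side into (s - 3)Y - (3).
The right side is L{cos(6*t)} = s/(s^2 + 36).
So (s - 3)Y = s/(s^2 + 36) + (3).
Divide through and combine into a single rational function.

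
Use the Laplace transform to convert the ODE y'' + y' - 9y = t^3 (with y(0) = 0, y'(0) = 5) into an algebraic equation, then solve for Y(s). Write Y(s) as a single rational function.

Y(s) = (5*s^4 + 6)/(s^6 + s^5 - 9*s^4)

Take the Laplace transform of both sides.
With L{y''} = s^2 Y - s·y(0) - y'(0) and L{y'} = sY - y(0), with y(0) = 0, y'(0) = 5: the LHS transforms to (s^2 + s - 9)Y - (5).
The right side is L{t^3} = 6/s^4.
So (s^2 + s - 9)Y = 6/s^4 + (5).
Isolate Y and clear denominators.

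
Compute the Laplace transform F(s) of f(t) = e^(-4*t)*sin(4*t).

L{sin(4t)} = 4/(s^2 + 16).
By the first shifting theorem, multiplying by e^(-4t) replaces s with s + 4.

F(s) = 4/((s + 4)^2 + 16)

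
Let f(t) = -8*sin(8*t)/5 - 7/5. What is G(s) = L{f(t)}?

G(s) = -64/(5*(s^2 + 64)) - 7/(5*s)

Apply the Laplace transform termwise.
(-8/5)·[L{sin(8t)} = 8/(s^2 + 64)]; L{-7/5} = (-7/5)/s.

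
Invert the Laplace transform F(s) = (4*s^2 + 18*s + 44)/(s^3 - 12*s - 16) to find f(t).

f(t) = -4*t*exp(-2*t) + 5*exp(4*t) - exp(-2*t)

Factor the denominator: s^3 - 12*s - 16 = (s - 4)*(s + 2)^2.
Partial fraction decomposition gives [-1/(s + 2)] + [-4/(s + 2)^2] + [5/(s - 4)].
Invert each term: -1/(s + 2) ↔ -e^(-2t); -4/(s + 2)^2 ↔ -4t·e^(-2t); 5/(s - 4) ↔ 5e^(4t).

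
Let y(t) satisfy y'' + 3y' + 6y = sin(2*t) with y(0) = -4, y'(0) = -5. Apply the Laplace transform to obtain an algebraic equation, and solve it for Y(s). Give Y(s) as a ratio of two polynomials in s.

Y(s) = (-4*s^3 - 17*s^2 - 16*s - 66)/(s^4 + 3*s^3 + 10*s^2 + 12*s + 24)

Take the Laplace transform of both sides.
With L{y''} = s^2 Y - s·y(0) - y'(0) and L{y'} = sY - y(0), with y(0) = -4, y'(0) = -5: the LHS transforms to (s^2 + 3*s + 6)Y - (-4*s - 17).
The right side is L{sin(2*t)} = 2/(s^2 + 4).
So (s^2 + 3*s + 6)Y = 2/(s^2 + 4) + (-4*s - 17).
Isolate Y and clear denominators.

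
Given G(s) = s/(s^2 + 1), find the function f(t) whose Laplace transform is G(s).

f(t) = cos(t)

Since L{cos(t)} = s/(s^2 + 1), the inverse is cos(t).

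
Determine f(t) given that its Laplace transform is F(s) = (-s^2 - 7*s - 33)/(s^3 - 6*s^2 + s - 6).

Factor the denominator: s^3 - 6*s^2 + s - 6 = (s - 6)*(s^2 + 1).
Partial fraction decomposition gives [-3/(s - 6)] + [2*s/(s^2 + 1)] + [5/(s^2 + 1)].
Invert each term: -3/(s - 6) ↔ -3e^(6t); 2·s/(s^2 + 1) ↔ 2cos(t); 5·1/(s^2 + 1) ↔ 5sin(t).

f(t) = -3*exp(6*t) + 5*sin(t) + 2*cos(t)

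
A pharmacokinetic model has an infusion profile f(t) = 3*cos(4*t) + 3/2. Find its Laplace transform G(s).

G(s) = 3*s/(s^2 + 16) + 3/(2*s)

The transform is linear, so treat each term independently.
L{3/2} = (3/2)/s; (3)·[L{cos(4t)} = s/(s^2 + 16)].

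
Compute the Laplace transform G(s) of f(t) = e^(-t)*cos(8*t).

L{cos(8t)} = s/(s^2 + 64).
By the first shifting theorem, multiplying by e^(-t) replaces s with s + 1.

G(s) = (s + 1)/((s + 1)^2 + 64)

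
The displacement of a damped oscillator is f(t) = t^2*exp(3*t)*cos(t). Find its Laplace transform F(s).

F(s) = 2*(s - 3)*(s^2 - 6*s + 6)/(s^2 - 6*s + 10)^3

L{cos(t)} = s/(s^2 + 1).
Multiplying by e^(3t) shifts s → s - 3, so L{exp(3*t)*cos(t)} = (s - 3)/((s - 3)^2 + 1).
Then apply L{t^2·g(t)} = (-1)^2 d^2/ds^2[G(s)] with G(s) = (s - 3)/((s - 3)^2 + 1):
differentiating 2 times and applying the sign gives 2*(s - 3)*(s^2 - 6*s + 6)/(s^2 - 6*s + 10)^3.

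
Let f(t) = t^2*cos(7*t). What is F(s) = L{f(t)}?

F(s) = 2*s*(s^2 - 147)/(s^2 + 49)^3

L{cos(7t)} = s/(s^2 + 49).
Then apply L{t^2·g(t)} = (-1)^2 d^2/ds^2[G(s)] with G(s) = s/(s^2 + 49):
differentiating 2 times and applying the sign gives 2*s*(s^2 - 147)/(s^2 + 49)^3.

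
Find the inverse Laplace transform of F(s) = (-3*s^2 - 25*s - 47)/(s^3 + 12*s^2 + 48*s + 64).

Factor the denominator: s^3 + 12*s^2 + 48*s + 64 = (s + 4)^3.
Partial fraction decomposition gives [-3/(s + 4)] + [-1/(s + 4)^2] + [5/(s + 4)^3].
Invert each term: -3/(s + 4) ↔ -3e^(-4t); -1/(s + 4)^2 ↔ -t·e^(-4t); 5/(s + 4)^3 ↔ (5/2)t^2·e^(-4t).

5*t^2*exp(-4*t)/2 - t*exp(-4*t) - 3*exp(-4*t)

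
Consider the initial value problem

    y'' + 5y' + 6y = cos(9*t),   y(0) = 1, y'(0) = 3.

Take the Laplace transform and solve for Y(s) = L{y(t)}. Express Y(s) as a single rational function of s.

Y(s) = (s^3 + 8*s^2 + 82*s + 648)/(s^4 + 5*s^3 + 87*s^2 + 405*s + 486)

Take the Laplace transform of both sides.
Using L{y''} = s^2 Y - s·y(0) - y'(0) and L{y'} = sY - y(0), with y(0) = 1, y'(0) = 3, the left side becomes (s^2 + 5*s + 6)Y - (s + 8).
The right side is L{cos(9*t)} = s/(s^2 + 81).
So (s^2 + 5*s + 6)Y = s/(s^2 + 81) + (s + 8).
Divide through and combine into a single rational function.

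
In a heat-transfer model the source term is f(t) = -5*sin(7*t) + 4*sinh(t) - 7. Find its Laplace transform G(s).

By linearity of the Laplace transform, transform each term separately.
L{-7} = -7/s; (4)·[L{sinh(t)} = 1/(s^2 - 1)]; (-5)·[L{sin(7t)} = 7/(s^2 + 49)].

G(s) = -35/(s^2 + 49) + 4/(s^2 - 1) - 7/s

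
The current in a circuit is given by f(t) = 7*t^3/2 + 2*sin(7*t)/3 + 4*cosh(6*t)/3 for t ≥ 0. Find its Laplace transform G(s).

By linearity of the Laplace transform, transform each term separately.
(2/3)·[L{sin(7t)} = 7/(s^2 + 49)]; (4/3)·[L{cosh(6t)} = s/(s^2 - 36)]; (7/2)·[L{t^3} = 3!/s^4 = 6/s^4].

G(s) = 4*s/(3*(s^2 - 36)) + 14/(3*(s^2 + 49)) + 21/s^4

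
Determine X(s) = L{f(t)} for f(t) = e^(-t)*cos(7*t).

X(s) = (s + 1)/((s + 1)^2 + 49)

L{cos(7t)} = s/(s^2 + 49).
By the first shifting theorem, multiplying by e^(-t) replaces s with s + 1.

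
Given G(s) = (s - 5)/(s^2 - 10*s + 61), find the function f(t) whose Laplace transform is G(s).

f(t) = exp(5*t)*cos(6*t)

Rewrite the denominator: s^2 - 10*s + 61 = (s - 5)^2 + 36.
The form in (s - 5) signals a first-shifting-theorem factor e^(5t).
Since L{cos(6t)} = s/(s^2 + 36), the inverse is exp(5*t)*cos(6*t).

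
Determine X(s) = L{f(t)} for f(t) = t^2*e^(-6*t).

L{e^(-6t)} = 1/(s + 6).
Then apply L{t^2·g(t)} = (-1)^2 d^2/ds^2[G(s)] with G(s) = 1/(s + 6):
differentiating 2 times and applying the sign gives 2/(s + 6)^3.

X(s) = 2/(s + 6)^3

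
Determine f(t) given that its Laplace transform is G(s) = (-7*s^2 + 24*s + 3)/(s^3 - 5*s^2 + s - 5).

f(t) = -2*exp(5*t) - sin(t) - 5*cos(t)

Factor the denominator: s^3 - 5*s^2 + s - 5 = (s - 5)*(s^2 + 1).
Partial fraction decomposition gives [-2/(s - 5)] + [-5*s/(s^2 + 1)] + [-1/(s^2 + 1)].
Invert each term: -2/(s - 5) ↔ -2e^(5t); -5·s/(s^2 + 1) ↔ -5cos(t); -1·1/(s^2 + 1) ↔ -sin(t).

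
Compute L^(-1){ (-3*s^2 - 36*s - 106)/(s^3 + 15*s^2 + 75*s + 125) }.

-t^2*exp(-5*t)/2 - 6*t*exp(-5*t) - 3*exp(-5*t)

Factor the denominator: s^3 + 15*s^2 + 75*s + 125 = (s + 5)^3.
Partial fraction decomposition gives [-3/(s + 5)] + [-6/(s + 5)^2] + [-1/(s + 5)^3].
Invert each term: -3/(s + 5) ↔ -3e^(-5t); -6/(s + 5)^2 ↔ -6t·e^(-5t); -1/(s + 5)^3 ↔ (-1/2)t^2·e^(-5t).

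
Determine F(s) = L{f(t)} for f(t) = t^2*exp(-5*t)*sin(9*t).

F(s) = 54*(s^2 + 10*s - 2)/(s^2 + 10*s + 106)^3

L{sin(9t)} = 9/(s^2 + 81).
Multiplying by e^(-5t) shifts s → s + 5, so L{exp(-5*t)*sin(9*t)} = 9/((s + 5)^2 + 81).
Then apply L{t^2·g(t)} = (-1)^2 d^2/ds^2[G(s)] with G(s) = 9/((s + 5)^2 + 81):
differentiating 2 times and applying the sign gives 54*(s^2 + 10*s - 2)/(s^2 + 10*s + 106)^3.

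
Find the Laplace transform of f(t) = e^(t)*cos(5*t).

L{cos(5t)} = s/(s^2 + 25).
By the first shifting theorem, multiplying by e^(t) replaces s with s - 1.

(s - 1)/((s - 1)^2 + 25)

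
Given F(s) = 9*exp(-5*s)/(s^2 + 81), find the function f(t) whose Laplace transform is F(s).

The factor e^(-5s) signals a time shift by c = 5 (second shifting theorem).
L{sin(9t)} = 9/(s^2 + 81), so L^-1{9/(s^2 + 81)} = sin(9*t).
Hence the inverse is u(t - 5) times that function evaluated at t - 5.

f(t) = Heaviside(t - 5)*(sin(9*t - 45))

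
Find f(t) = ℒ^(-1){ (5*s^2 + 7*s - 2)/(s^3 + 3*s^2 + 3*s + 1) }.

f(t) = -2*t^2*exp(-t) - 3*t*exp(-t) + 5*exp(-t)

Factor the denominator: s^3 + 3*s^2 + 3*s + 1 = (s + 1)^3.
Partial fraction decomposition gives [5/(s + 1)] + [-3/(s + 1)^2] + [-4/(s + 1)^3].
Invert each term: 5/(s + 1) ↔ 5e^(-t); -3/(s + 1)^2 ↔ -3t·e^(-t); -4/(s + 1)^3 ↔ (-2)t^2·e^(-t).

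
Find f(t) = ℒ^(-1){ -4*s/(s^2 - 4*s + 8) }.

f(t) = -4*exp(2*t)*sin(2*t) - 4*exp(2*t)*cos(2*t)

Complete the square in the denominator: s^2 - 4*s + 8 = (s - 2)^2 + 2^2.
Split the numerator to match: -4*s = -4·(s - 2) - 4·2.
Invert each term: -4·(s - 2)/((s - 2)^2 + 4) ↔ -4e^(2t)cos(2t); -4·2/((s - 2)^2 + 4) ↔ -4e^(2t)sin(2t).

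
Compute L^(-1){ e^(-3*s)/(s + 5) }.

The factor e^(-3s) signals a time shift by c = 3 (second shifting theorem).
L{e^(-5t)} = 1/(s + 5), so L^-1{1/(s + 5)} = e^(-5*t).
Hence the inverse is u(t - 3) times that function evaluated at t - 3.

Heaviside(t - 3)*(exp(-5*t + 15))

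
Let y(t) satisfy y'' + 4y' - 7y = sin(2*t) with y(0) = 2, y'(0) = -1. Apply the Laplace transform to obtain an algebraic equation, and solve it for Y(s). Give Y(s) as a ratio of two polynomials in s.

Y(s) = (2*s^3 + 7*s^2 + 8*s + 30)/(s^4 + 4*s^3 - 3*s^2 + 16*s - 28)

Laplace-transform each side.
The derivative rules (L{y''} = s^2 Y - s·y(0) - y'(0) and L{y'} = sY - y(0), with y(0) = 2, y'(0) = -1) turn the left side into (s^2 + 4*s - 7)Y - (2*s + 7).
The right side is L{sin(2*t)} = 2/(s^2 + 4).
So (s^2 + 4*s - 7)Y = 2/(s^2 + 4) + (2*s + 7).
Solve for Y(s) and write it as one ratio of polynomials.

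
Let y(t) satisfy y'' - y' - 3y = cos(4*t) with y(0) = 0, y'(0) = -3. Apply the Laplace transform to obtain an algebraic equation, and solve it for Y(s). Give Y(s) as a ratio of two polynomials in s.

Laplace-transform each side.
Using L{y''} = s^2 Y - s·y(0) - y'(0) and L{y'} = sY - y(0), with y(0) = 0, y'(0) = -3, the left side becomes (s^2 - s - 3)Y - (-3).
The right side is L{cos(4*t)} = s/(s^2 + 16).
So (s^2 - s - 3)Y = s/(s^2 + 16) + (-3).
Divide through and combine into a single rational function.

Y(s) = (-3*s^2 + s - 48)/(s^4 - s^3 + 13*s^2 - 16*s - 48)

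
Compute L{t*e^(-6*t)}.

(s + 6)^(-2)

L{e^(-6t)} = 1/(s + 6).
Then apply L{t·g(t)} = -d/ds[G(s)] with G(s) = 1/(s + 6):
differentiating 1 time and applying the sign gives (s + 6)^(-2).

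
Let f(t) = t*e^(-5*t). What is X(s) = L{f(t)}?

X(s) = (s + 5)^(-2)

L{e^(-5t)} = 1/(s + 5).
Then apply L{t·g(t)} = -d/ds[G(s)] with G(s) = 1/(s + 5):
differentiating 1 time and applying the sign gives (s + 5)^(-2).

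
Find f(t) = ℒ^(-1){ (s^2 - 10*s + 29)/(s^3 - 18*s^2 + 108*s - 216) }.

f(t) = 5*t^2*exp(6*t)/2 + 2*t*exp(6*t) + exp(6*t)

Factor the denominator: s^3 - 18*s^2 + 108*s - 216 = (s - 6)^3.
Partial fraction decomposition gives [1/(s - 6)] + [2/(s - 6)^2] + [5/(s - 6)^3].
Invert each term: 1/(s - 6) ↔ e^(6t); 2/(s - 6)^2 ↔ 2t·e^(6t); 5/(s - 6)^3 ↔ (5/2)t^2·e^(6t).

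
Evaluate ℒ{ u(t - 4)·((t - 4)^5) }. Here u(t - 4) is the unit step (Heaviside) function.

120*exp(-4*s)/s^6

By the second shifting theorem, L{u(t - c)·g(t - c)} = e^(-cs)·G(s) with c = 4 and G(s) = L{g(t)}.
L{t^5} = 5!/s^6 = 120/s^6.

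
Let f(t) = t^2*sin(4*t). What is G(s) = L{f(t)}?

G(s) = 8*(3*s^2 - 16)/(s^2 + 16)^3

L{sin(4t)} = 4/(s^2 + 16).
Then apply L{t^2·g(t)} = (-1)^2 d^2/ds^2[H(s)] with H(s) = 4/(s^2 + 16):
differentiating 2 times and applying the sign gives 8*(3*s^2 - 16)/(s^2 + 16)^3.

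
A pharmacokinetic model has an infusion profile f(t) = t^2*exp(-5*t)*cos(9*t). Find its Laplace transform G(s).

L{cos(9t)} = s/(s^2 + 81).
Multiplying by e^(-5t) shifts s → s + 5, so L{exp(-5*t)*cos(9*t)} = (s + 5)/((s + 5)^2 + 81).
Then apply L{t^2·g(t)} = (-1)^2 d^2/ds^2[H(s)] with H(s) = (s + 5)/((s + 5)^2 + 81):
differentiating 2 times and applying the sign gives 2*(s + 5)*(s^2 + 10*s - 218)/(s^2 + 10*s + 106)^3.

G(s) = 2*(s + 5)*(s^2 + 10*s - 218)/(s^2 + 10*s + 106)^3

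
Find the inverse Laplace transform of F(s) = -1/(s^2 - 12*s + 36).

Rewrite the denominator: s^2 - 12*s + 36 = (s - 6)^2.
The form in (s - 6) signals a first-shifting-theorem factor e^(6t).
Since L{t} = 1!/s^2 = 1/s^2, the inverse is t*exp(6*t), scaled by -1.

-t*exp(6*t)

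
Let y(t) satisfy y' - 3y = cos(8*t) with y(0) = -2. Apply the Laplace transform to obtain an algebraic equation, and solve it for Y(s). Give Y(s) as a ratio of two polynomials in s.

Y(s) = (-2*s^2 + s - 128)/(s^3 - 3*s^2 + 64*s - 192)

Apply the Laplace transform to the equation.
Using L{y'} = sY - y(0) = sY - (-2), the left side becomes (s - 3)Y - (-2).
The right side is L{cos(8*t)} = s/(s^2 + 64).
So (s - 3)Y = s/(s^2 + 64) + (-2).
Divide through and combine into a single rational function.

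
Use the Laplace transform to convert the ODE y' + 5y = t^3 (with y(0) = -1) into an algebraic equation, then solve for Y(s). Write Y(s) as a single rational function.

Apply the Laplace transform to the equation.
Using L{y'} = sY - y(0) = sY - (-1), the left side becomes (s + 5)Y - (-1).
The right side is L{t^3} = 6/s^4.
So (s + 5)Y = 6/s^4 + (-1).
Solve for Y(s) and write it as one ratio of polynomials.

Y(s) = (-s^4 + 6)/(s^5 + 5*s^4)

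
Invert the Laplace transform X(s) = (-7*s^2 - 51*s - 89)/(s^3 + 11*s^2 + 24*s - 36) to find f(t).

f(t) = 5*t*exp(-6*t) - 3*exp(t) - 4*exp(-6*t)

Factor the denominator: s^3 + 11*s^2 + 24*s - 36 = (s - 1)*(s + 6)^2.
Partial fraction decomposition gives [-4/(s + 6)] + [5/(s + 6)^2] + [-3/(s - 1)].
Invert each term: -4/(s + 6) ↔ -4e^(-6t); 5/(s + 6)^2 ↔ 5t·e^(-6t); -3/(s - 1) ↔ -3e^(t).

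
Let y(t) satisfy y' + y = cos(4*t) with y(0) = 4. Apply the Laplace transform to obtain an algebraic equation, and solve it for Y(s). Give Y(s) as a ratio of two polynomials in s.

Transform both sides with L{·}.
With L{y'} = sY - y(0) = sY - 4: the LHS transforms to (s + 1)Y - (4).
The right side is L{cos(4*t)} = s/(s^2 + 16).
So (s + 1)Y = s/(s^2 + 16) + (4).
Isolate Y and clear denominators.

Y(s) = (4*s^2 + s + 64)/(s^3 + s^2 + 16*s + 16)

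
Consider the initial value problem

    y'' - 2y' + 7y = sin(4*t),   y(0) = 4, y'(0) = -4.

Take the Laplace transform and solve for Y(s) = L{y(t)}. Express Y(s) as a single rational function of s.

Apply the Laplace transform to the equation.
Using L{y''} = s^2 Y - s·y(0) - y'(0) and L{y'} = sY - y(0), with y(0) = 4, y'(0) = -4, the left side becomes (s^2 - 2*s + 7)Y - (4*s - 12).
The right side is L{sin(4*t)} = 4/(s^2 + 16).
So (s^2 - 2*s + 7)Y = 4/(s^2 + 16) + (4*s - 12).
Solve for Y(s) and write it as one ratio of polynomials.

Y(s) = (4*s^3 - 12*s^2 + 64*s - 188)/(s^4 - 2*s^3 + 23*s^2 - 32*s + 112)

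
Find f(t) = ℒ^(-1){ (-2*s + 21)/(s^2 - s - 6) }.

f(t) = 3*exp(3*t) - 5*exp(-2*t)

Factor the denominator: s^2 - s - 6 = (s - 3)*(s + 2).
Partial fraction decomposition gives [-5/(s + 2)] + [3/(s - 3)].
Invert each term: -5/(s + 2) ↔ -5e^(-2t); 3/(s - 3) ↔ 3e^(3t).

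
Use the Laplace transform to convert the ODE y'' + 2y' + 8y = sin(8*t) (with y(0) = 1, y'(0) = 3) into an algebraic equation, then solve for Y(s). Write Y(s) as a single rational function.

Transform both sides with L{·}.
Using L{y''} = s^2 Y - s·y(0) - y'(0) and L{y'} = sY - y(0), with y(0) = 1, y'(0) = 3, the left side becomes (s^2 + 2*s + 8)Y - (s + 5).
The right side is L{sin(8*t)} = 8/(s^2 + 64).
So (s^2 + 2*s + 8)Y = 8/(s^2 + 64) + (s + 5).
Isolate Y and clear denominators.

Y(s) = (s^3 + 5*s^2 + 64*s + 328)/(s^4 + 2*s^3 + 72*s^2 + 128*s + 512)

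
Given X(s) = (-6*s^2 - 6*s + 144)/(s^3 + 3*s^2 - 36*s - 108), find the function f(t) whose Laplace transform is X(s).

Factor the denominator: s^3 + 3*s^2 - 36*s - 108 = (s - 6)*(s + 3)*(s + 6).
Partial fraction decomposition gives [-1/(s + 6)] + [-4/(s + 3)] + [-1/(s - 6)].
Invert each term: -1/(s + 6) ↔ -e^(-6t); -4/(s + 3) ↔ -4e^(-3t); -1/(s - 6) ↔ -e^(6t).

f(t) = -exp(6*t) - 4*exp(-3*t) - exp(-6*t)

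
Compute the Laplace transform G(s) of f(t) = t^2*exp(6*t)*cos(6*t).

L{cos(6t)} = s/(s^2 + 36).
Multiplying by e^(6t) shifts s → s - 6, so L{exp(6*t)*cos(6*t)} = (s - 6)/((s - 6)^2 + 36).
Then apply L{t^2·g(t)} = (-1)^2 d^2/ds^2[H(s)] with H(s) = (s - 6)/((s - 6)^2 + 36):
differentiating 2 times and applying the sign gives 2*(s - 6)*(s^2 - 12*s - 72)/(s^2 - 12*s + 72)^3.

G(s) = 2*(s - 6)*(s^2 - 12*s - 72)/(s^2 - 12*s + 72)^3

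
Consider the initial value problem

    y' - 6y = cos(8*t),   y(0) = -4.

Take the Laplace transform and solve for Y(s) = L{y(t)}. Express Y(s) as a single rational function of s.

Laplace-transform each side.
With L{y'} = sY - y(0) = sY - (-4): the LHS transforms to (s - 6)Y - (-4).
The right side is L{cos(8*t)} = s/(s^2 + 64).
So (s - 6)Y = s/(s^2 + 64) + (-4).
Divide through and combine into a single rational function.

Y(s) = (-4*s^2 + s - 256)/(s^3 - 6*s^2 + 64*s - 384)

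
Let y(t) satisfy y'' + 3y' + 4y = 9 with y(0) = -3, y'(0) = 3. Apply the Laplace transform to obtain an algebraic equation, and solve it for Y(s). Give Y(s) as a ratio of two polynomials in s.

Y(s) = (-3*s^2 - 6*s + 9)/(s^3 + 3*s^2 + 4*s)

Laplace-transform each side.
The derivative rules (L{y''} = s^2 Y - s·y(0) - y'(0) and L{y'} = sY - y(0), with y(0) = -3, y'(0) = 3) turn the left side into (s^2 + 3*s + 4)Y - (-3*s - 6).
The right side is L{9} = 9/s.
So (s^2 + 3*s + 4)Y = 9/s + (-3*s - 6).
Divide through and combine into a single rational function.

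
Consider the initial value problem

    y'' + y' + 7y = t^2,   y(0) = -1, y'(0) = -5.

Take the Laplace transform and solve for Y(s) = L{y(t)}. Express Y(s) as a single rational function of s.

Transform both sides with L{·}.
Using L{y''} = s^2 Y - s·y(0) - y'(0) and L{y'} = sY - y(0), with y(0) = -1, y'(0) = -5, the left side becomes (s^2 + s + 7)Y - (-s - 6).
The right side is L{t^2} = 2/s^3.
So (s^2 + s + 7)Y = 2/s^3 + (-s - 6).
Divide through and combine into a single rational function.

Y(s) = (-s^4 - 6*s^3 + 2)/(s^5 + s^4 + 7*s^3)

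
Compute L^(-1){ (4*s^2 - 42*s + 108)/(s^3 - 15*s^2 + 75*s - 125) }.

Factor the denominator: s^3 - 15*s^2 + 75*s - 125 = (s - 5)^3.
Partial fraction decomposition gives [4/(s - 5)] + [-2/(s - 5)^2] + [-2/(s - 5)^3].
Invert each term: 4/(s - 5) ↔ 4e^(5t); -2/(s - 5)^2 ↔ -2t·e^(5t); -2/(s - 5)^3 ↔ (-1)t^2·e^(5t).

-t^2*exp(5*t) - 2*t*exp(5*t) + 4*exp(5*t)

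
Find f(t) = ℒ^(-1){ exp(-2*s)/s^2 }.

f(t) = Heaviside(t - 2)*(t - 2)

The factor e^(-2s) signals a time shift by c = 2 (second shifting theorem).
L{t} = 1!/s^2 = 1/s^2, so L^-1{s^(-2)} = t.
Hence the inverse is u(t - 2) times that function evaluated at t - 2.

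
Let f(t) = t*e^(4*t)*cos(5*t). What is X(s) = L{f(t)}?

X(s) = (s - 9)*(s + 1)/(s^2 - 8*s + 41)^2

L{cos(5t)} = s/(s^2 + 25).
Multiplying by e^(4t) shifts s → s - 4, so L{e^(4*t)*cos(5*t)} = (s - 4)/((s - 4)^2 + 25).
Then apply L{t·g(t)} = -d/ds[G(s)] with G(s) = (s - 4)/((s - 4)^2 + 25):
differentiating 1 time and applying the sign gives (s - 9)*(s + 1)/(s^2 - 8*s + 41)^2.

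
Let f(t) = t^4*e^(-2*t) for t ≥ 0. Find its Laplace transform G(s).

L{t^4} = 4!/s^5 = 24/s^5.
By the first shifting theorem, multiplying by e^(-2t) replaces s with s + 2.

G(s) = 24/(s + 2)^5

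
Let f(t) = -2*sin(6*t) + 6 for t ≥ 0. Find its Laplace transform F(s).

The transform is linear, so treat each term independently.
(-2)·[L{sin(6t)} = 6/(s^2 + 36)]; L{6} = 6/s.

F(s) = -12/(s^2 + 36) + 6/s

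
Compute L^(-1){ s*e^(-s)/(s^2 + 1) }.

The factor e^(-s) signals a time shift by c = 1 (second shifting theorem).
L{cos(t)} = s/(s^2 + 1), so L^-1{s/(s^2 + 1)} = cos(t).
Hence the inverse is u(t - 1) times that function evaluated at t - 1.

Heaviside(t - 1)*(cos(t - 1))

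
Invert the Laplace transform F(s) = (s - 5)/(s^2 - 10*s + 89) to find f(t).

f(t) = exp(5*t)*cos(8*t)

Rewrite the denominator: s^2 - 10*s + 89 = (s - 5)^2 + 64.
The form in (s - 5) signals a first-shifting-theorem factor e^(5t).
Since L{cos(8t)} = s/(s^2 + 64), the inverse is exp(5*t)*cos(8*t).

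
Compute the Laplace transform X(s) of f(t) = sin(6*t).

X(s) = 6/(s^2 + 36)

L{sin(6t)} = 6/(s^2 + 36).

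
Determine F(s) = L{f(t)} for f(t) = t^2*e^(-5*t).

L{e^(-5t)} = 1/(s + 5).
Then apply L{t^2·g(t)} = (-1)^2 d^2/ds^2[G(s)] with G(s) = 1/(s + 5):
differentiating 2 times and applying the sign gives 2/(s + 5)^3.

F(s) = 2/(s + 5)^3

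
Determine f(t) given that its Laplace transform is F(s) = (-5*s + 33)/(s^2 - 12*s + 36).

f(t) = 3*t*exp(6*t) - 5*exp(6*t)

Factor the denominator: s^2 - 12*s + 36 = (s - 6)^2.
Partial fraction decomposition gives [-5/(s - 6)] + [3/(s - 6)^2].
Invert each term: -5/(s - 6) ↔ -5e^(6t); 3/(s - 6)^2 ↔ 3t·e^(6t).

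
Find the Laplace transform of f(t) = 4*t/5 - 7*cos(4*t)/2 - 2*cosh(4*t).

-7*s/(2*(s^2 + 16)) - 2*s/(s^2 - 16) + 4/(5*s^2)

Apply the Laplace transform termwise.
(4/5)·[L{t} = 1!/s^2 = 1/s^2]; (-2)·[L{cosh(4t)} = s/(s^2 - 16)]; (-7/2)·[L{cos(4t)} = s/(s^2 + 16)].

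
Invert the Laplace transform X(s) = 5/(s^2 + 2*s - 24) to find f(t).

Rewrite the denominator: s^2 + 2*s - 24 = (s + 1)^2 - 25.
The form in (s + 1) signals a first-shifting-theorem factor e^(-t).
Since L{sinh(5t)} = 5/(s^2 - 25), the inverse is e^(-t)*sinh(5*t).

f(t) = exp(-t)*sinh(5*t)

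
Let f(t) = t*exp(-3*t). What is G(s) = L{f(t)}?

G(s) = (s + 3)^(-2)

L{t} = 1!/s^2 = 1/s^2.
By the first shifting theorem, multiplying by e^(-3t) replaces s with s + 3.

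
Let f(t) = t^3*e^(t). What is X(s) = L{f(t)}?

X(s) = 6/(s - 1)^4

L{t^3} = 3!/s^4 = 6/s^4.
By the first shifting theorem, multiplying by e^(t) replaces s with s - 1.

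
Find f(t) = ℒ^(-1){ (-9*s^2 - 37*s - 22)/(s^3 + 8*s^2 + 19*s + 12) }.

Factor the denominator: s^3 + 8*s^2 + 19*s + 12 = (s + 1)*(s + 3)*(s + 4).
Partial fraction decomposition gives [1/(s + 1)] + [-4/(s + 3)] + [-6/(s + 4)].
Invert each term: 1/(s + 1) ↔ e^(-t); -4/(s + 3) ↔ -4e^(-3t); -6/(s + 4) ↔ -6e^(-4t).

f(t) = exp(-t) - 4*exp(-3*t) - 6*exp(-4*t)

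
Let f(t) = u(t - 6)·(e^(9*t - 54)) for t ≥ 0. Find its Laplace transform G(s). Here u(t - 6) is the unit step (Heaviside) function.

G(s) = exp(-6*s)/(s - 9)

By the second shifting theorem, L{u(t - c)·g(t - c)} = e^(-cs)·H(s) with c = 6 and H(s) = L{g(t)}.
L{e^(9t)} = 1/(s - 9).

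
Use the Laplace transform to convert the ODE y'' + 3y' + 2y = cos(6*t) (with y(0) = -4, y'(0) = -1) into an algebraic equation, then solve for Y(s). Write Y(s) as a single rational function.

Apply the Laplace transform to the equation.
Using L{y''} = s^2 Y - s·y(0) - y'(0) and L{y'} = sY - y(0), with y(0) = -4, y'(0) = -1, the left side becomes (s^2 + 3*s + 2)Y - (-4*s - 13).
The right side is L{cos(6*t)} = s/(s^2 + 36).
So (s^2 + 3*s + 2)Y = s/(s^2 + 36) + (-4*s - 13).
Isolate Y and clear denominators.

Y(s) = (-4*s^3 - 13*s^2 - 143*s - 468)/(s^4 + 3*s^3 + 38*s^2 + 108*s + 72)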